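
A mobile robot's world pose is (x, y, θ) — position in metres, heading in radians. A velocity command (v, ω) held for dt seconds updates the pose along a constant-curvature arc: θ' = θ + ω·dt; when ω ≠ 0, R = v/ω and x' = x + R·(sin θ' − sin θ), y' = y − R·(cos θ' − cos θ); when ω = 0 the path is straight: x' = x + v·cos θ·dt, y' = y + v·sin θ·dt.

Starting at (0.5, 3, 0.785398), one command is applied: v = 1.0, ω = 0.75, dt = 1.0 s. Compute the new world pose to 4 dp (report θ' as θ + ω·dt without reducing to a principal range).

θ' = 0.7854 + 0.75·1.0 = 1.5354
R = v/ω = 1.0/0.75 = 1.3333
x' = 0.5 + 1.3333·(sin 1.5354 − sin 0.7854) = 0.8897
y' = 3 − 1.3333·(cos 1.5354 − cos 0.7854) = 3.8956

(0.8897, 3.8956, 1.5354)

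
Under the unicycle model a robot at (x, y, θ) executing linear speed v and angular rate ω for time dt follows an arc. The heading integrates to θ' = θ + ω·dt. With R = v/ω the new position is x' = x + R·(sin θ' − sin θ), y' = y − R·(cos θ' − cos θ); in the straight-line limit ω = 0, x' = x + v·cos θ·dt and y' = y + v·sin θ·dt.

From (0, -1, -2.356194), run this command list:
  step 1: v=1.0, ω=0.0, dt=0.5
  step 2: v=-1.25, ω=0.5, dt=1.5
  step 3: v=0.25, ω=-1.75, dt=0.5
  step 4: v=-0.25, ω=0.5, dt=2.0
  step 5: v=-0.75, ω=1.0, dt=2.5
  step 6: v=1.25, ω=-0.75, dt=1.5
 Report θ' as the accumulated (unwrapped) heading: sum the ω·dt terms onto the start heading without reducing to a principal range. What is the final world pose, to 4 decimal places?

(0.7234, 1.7671, -0.1062)

step 1: θ'=-2.3562 (straight) → pose (-0.3536, -1.3536, -2.3562)
step 2: θ'=-1.6062 (R=-2.5000) → pose (0.3771, 0.3257, -1.6062)
step 3: θ'=-2.4812 (R=-0.1429) → pose (0.3220, 0.2180, -2.4812)
step 4: θ'=-1.4812 (R=-0.5000) → pose (0.5133, 0.6576, -1.4812)
step 5: θ'=1.0188 (R=-0.7500) → pose (-0.8723, 0.9838, 1.0188)
step 6: θ'=-0.1062 (R=-1.6667) → pose (0.7234, 1.7671, -0.1062)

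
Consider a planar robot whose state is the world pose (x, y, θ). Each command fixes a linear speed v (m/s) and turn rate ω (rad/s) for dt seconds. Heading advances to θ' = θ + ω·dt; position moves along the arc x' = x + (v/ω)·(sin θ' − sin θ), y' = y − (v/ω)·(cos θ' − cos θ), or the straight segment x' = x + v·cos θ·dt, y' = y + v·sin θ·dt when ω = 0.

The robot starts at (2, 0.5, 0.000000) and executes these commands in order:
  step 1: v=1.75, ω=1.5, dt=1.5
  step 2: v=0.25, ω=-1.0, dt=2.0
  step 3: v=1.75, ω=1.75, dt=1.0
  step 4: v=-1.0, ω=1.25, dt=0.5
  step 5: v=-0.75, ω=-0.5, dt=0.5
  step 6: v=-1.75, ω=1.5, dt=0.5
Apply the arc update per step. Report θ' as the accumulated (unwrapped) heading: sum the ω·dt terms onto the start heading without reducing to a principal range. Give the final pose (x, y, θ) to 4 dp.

step 1: θ'=2.2500 (R=1.1667) → pose (2.9078, 2.3995, 2.2500)
step 2: θ'=0.2500 (R=-0.2500) → pose (3.0404, 2.7988, 0.2500)
step 3: θ'=2.0000 (R=1.0000) → pose (3.7023, 4.1839, 2.0000)
step 4: θ'=2.6250 (R=-0.8000) → pose (4.0346, 3.8212, 2.6250)
step 5: θ'=2.3750 (R=1.5000) → pose (4.3343, 3.5973, 2.3750)
step 6: θ'=3.1250 (R=-1.1667) → pose (5.1242, 3.2712, 3.1250)

(5.1242, 3.2712, 3.1250)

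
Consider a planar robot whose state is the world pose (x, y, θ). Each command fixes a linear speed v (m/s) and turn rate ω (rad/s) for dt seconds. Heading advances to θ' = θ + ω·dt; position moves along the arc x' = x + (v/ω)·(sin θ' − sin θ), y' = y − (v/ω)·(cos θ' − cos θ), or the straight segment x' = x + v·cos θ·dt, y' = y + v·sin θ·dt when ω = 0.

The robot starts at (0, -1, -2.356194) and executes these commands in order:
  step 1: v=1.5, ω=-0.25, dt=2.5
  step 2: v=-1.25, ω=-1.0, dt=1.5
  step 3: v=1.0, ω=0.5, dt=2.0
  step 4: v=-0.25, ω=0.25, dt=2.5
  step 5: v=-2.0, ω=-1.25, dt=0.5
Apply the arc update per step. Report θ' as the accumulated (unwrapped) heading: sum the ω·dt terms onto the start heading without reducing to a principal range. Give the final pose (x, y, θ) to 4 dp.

step 1: θ'=-2.9812 (R=-6.0000) → pose (-3.2844, -2.6803, -2.9812)
step 2: θ'=-4.4812 (R=1.2500) → pose (-1.8680, -3.6279, -4.4812)
step 3: θ'=-3.4812 (R=2.0000) → pose (-3.1486, -2.2004, -3.4812)
step 4: θ'=-2.8562 (R=-1.0000) → pose (-2.5339, -2.2170, -2.8562)
step 5: θ'=-3.4812 (R=1.6000) → pose (-1.5505, -2.2437, -3.4812)

(-1.5505, -2.2437, -3.4812)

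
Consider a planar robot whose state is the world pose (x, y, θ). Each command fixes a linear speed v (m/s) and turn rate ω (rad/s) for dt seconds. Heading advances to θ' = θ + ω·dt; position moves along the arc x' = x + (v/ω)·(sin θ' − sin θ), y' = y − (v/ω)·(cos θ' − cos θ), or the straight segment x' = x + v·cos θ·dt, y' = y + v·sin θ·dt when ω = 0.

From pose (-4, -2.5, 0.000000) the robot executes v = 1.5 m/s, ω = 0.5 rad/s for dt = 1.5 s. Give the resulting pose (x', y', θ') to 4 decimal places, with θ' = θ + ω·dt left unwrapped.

(-1.9551, -1.6951, 0.7500)

θ' = 0.0000 + 0.5·1.5 = 0.7500
R = v/ω = 1.5/0.5 = 3.0000
x' = -4 + 3.0000·(sin 0.7500 − sin 0.0000) = -1.9551
y' = -2.5 − 3.0000·(cos 0.7500 − cos 0.0000) = -1.6951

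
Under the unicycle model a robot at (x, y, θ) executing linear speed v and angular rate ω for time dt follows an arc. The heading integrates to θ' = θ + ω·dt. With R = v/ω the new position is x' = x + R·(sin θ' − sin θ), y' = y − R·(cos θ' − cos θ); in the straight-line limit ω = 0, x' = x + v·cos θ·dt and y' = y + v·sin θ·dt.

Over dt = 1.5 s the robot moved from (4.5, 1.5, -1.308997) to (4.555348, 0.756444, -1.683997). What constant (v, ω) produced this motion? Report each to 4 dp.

Δθ = -1.683997 − -1.308997 = -0.375000
ω = Δθ/dt = -0.375000/1.5 = -0.2500
R = −Δy/(cos θ' − cos θ) = -2.0000
v = R·ω = -2.0000·-0.2500 = 0.5000

v = 0.5000, ω = -0.2500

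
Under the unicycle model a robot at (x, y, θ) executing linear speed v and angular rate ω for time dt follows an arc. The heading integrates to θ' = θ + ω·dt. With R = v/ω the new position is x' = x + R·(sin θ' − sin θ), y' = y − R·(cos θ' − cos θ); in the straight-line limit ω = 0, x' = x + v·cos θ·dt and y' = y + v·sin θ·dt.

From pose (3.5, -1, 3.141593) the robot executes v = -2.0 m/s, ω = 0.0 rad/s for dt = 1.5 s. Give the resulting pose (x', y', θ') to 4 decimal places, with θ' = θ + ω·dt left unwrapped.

θ' = 3.1416 + 0.0·1.5 = 3.1416
ω = 0 → straight: x' = 3.5 + -2.0·cos(3.1416)·1.5 = 6.5000
y' = -1 + -2.0·sin(3.1416)·1.5 = -1.0000

(6.5000, -1.0000, 3.1416)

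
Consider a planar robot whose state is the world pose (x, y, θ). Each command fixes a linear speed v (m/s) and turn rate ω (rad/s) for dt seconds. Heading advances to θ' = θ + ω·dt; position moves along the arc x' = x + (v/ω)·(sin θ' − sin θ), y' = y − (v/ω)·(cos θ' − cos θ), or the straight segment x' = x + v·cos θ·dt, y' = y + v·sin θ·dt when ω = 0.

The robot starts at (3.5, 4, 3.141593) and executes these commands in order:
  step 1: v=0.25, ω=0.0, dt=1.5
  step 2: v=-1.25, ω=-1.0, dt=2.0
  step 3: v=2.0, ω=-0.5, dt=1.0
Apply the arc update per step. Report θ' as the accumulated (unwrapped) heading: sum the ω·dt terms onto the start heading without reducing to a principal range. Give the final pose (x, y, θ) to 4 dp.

step 1: θ'=3.1416 (straight) → pose (3.1250, 4.0000, 3.1416)
step 2: θ'=1.1416 (R=1.2500) → pose (4.2616, 2.2298, 1.1416)
step 3: θ'=0.6416 (R=-4.0000) → pose (5.5049, 3.7698, 0.6416)

(5.5049, 3.7698, 0.6416)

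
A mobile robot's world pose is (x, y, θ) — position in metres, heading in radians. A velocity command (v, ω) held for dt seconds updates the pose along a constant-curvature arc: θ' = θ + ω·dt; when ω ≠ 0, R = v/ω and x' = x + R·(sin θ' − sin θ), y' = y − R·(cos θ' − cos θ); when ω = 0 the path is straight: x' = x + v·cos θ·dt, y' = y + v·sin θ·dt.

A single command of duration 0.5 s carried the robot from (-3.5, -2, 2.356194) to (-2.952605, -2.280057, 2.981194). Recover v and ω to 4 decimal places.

Δθ = 2.981194 − 2.356194 = 0.625000
ω = Δθ/dt = 0.625000/0.5 = 1.2500
R = Δx/(sin θ' − sin θ) = -1.0000
v = R·ω = -1.0000·1.2500 = -1.2500

v = -1.2500, ω = 1.2500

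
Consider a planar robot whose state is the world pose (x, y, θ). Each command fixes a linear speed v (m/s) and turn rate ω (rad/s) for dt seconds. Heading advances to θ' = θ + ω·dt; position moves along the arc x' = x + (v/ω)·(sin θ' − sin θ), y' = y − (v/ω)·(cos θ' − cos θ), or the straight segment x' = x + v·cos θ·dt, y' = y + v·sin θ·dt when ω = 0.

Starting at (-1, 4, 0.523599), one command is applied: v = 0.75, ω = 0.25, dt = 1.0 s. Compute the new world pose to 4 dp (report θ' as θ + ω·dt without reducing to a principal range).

(-0.4039, 4.4519, 0.7736)

θ' = 0.5236 + 0.25·1.0 = 0.7736
R = v/ω = 0.75/0.25 = 3.0000
x' = -1 + 3.0000·(sin 0.7736 − sin 0.5236) = -0.4039
y' = 4 − 3.0000·(cos 0.7736 − cos 0.5236) = 4.4519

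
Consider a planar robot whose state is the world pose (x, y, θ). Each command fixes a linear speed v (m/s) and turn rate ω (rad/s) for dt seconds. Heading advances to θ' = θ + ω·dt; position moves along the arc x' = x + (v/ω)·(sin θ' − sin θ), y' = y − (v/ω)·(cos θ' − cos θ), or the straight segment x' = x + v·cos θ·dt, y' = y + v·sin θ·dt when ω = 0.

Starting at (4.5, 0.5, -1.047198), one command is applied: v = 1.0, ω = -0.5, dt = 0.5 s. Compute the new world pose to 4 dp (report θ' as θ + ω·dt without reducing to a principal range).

θ' = -1.0472 + -0.5·0.5 = -1.2972
R = v/ω = 1.0/-0.5 = -2.0000
x' = 4.5 + -2.0000·(sin -1.2972 − sin -1.0472) = 4.6936
y' = 0.5 − -2.0000·(cos -1.2972 − cos -1.0472) = 0.0404

(4.6936, 0.0404, -1.2972)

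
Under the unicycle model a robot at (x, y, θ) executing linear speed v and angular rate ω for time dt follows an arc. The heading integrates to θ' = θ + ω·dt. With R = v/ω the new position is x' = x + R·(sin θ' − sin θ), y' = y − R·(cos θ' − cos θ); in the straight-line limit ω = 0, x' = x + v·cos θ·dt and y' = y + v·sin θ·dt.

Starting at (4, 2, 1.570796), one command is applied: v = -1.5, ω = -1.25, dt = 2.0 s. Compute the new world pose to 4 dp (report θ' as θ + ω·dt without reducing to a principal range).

(1.8386, 1.2818, -0.9292)

θ' = 1.5708 + -1.25·2.0 = -0.9292
R = v/ω = -1.5/-1.25 = 1.2000
x' = 4 + 1.2000·(sin -0.9292 − sin 1.5708) = 1.8386
y' = 2 − 1.2000·(cos -0.9292 − cos 1.5708) = 1.2818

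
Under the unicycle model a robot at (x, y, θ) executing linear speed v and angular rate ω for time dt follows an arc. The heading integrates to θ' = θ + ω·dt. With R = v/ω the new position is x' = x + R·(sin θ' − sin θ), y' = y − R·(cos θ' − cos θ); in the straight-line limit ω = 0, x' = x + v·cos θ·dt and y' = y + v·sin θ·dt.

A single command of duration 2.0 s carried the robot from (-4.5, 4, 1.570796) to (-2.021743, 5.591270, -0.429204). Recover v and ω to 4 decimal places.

v = 1.7500, ω = -1.0000

Δθ = -0.429204 − 1.570796 = -2.000000
ω = Δθ/dt = -2.000000/2.0 = -1.0000
R = Δx/(sin θ' − sin θ) = -1.7500
v = R·ω = -1.7500·-1.0000 = 1.7500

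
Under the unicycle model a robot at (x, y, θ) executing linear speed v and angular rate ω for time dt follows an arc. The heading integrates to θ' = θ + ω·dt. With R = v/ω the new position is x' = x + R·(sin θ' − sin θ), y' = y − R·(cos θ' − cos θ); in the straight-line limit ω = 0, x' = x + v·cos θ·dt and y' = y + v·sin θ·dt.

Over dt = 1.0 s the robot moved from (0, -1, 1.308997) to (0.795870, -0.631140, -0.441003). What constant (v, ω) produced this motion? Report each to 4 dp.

Δθ = -0.441003 − 1.308997 = -1.750000
ω = Δθ/dt = -1.750000/1.0 = -1.7500
R = Δx/(sin θ' − sin θ) = -0.5714
v = R·ω = -0.5714·-1.7500 = 1.0000

v = 1.0000, ω = -1.7500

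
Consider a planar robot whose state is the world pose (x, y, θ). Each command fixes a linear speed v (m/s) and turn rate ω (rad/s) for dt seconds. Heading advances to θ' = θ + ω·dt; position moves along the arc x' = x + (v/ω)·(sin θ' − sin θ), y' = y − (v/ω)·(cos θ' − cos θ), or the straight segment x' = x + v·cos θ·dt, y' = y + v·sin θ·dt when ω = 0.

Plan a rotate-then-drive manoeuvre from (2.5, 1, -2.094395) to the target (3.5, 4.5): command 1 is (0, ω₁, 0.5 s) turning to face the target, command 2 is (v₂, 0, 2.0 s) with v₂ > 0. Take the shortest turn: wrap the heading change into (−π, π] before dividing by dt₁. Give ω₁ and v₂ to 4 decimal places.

heading to target = atan2(4.5−1, 3.5−2.5) = 1.2925
Δθ = wrap(1.2925 − -2.0944) = -2.8963; ω₁ = Δθ/dt₁ = -5.7926
distance = √((3.5−2.5)² + (4.5−1)²) = 3.6401; v₂ = distance/dt₂ = 1.8200

ω₁ = -5.7926, v₂ = 1.8200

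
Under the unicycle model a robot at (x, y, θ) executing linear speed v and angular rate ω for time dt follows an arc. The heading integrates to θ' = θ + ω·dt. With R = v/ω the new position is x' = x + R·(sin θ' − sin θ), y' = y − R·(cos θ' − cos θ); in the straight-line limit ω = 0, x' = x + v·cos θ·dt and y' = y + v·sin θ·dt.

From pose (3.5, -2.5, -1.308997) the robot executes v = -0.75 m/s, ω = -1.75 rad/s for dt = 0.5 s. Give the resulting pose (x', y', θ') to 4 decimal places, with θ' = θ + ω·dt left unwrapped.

(3.5635, -2.1424, -2.1840)

θ' = -1.3090 + -1.75·0.5 = -2.1840
R = v/ω = -0.75/-1.75 = 0.4286
x' = 3.5 + 0.4286·(sin -2.1840 − sin -1.3090) = 3.5635
y' = -2.5 − 0.4286·(cos -2.1840 − cos -1.3090) = -2.1424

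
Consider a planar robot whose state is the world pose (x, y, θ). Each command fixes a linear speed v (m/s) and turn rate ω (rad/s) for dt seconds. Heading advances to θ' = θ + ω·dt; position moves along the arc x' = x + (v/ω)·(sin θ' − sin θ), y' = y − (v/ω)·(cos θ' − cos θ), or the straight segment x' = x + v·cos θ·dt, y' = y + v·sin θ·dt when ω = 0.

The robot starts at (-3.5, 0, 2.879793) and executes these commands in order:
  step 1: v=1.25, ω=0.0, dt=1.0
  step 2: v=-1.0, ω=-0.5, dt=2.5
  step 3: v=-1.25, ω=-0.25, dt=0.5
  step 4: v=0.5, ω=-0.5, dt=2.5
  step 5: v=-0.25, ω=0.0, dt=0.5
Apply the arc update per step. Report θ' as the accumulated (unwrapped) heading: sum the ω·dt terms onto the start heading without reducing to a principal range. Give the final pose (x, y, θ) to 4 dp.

(-2.6059, -1.2447, 0.2548)

step 1: θ'=2.8798 (straight) → pose (-4.7074, 0.3235, 2.8798)
step 2: θ'=1.6298 (R=2.0000) → pose (-3.2285, -1.4904, 1.6298)
step 3: θ'=1.5048 (R=5.0000) → pose (-3.2307, -2.1150, 1.5048)
step 4: θ'=0.2548 (R=-1.0000) → pose (-2.4849, -1.2132, 0.2548)
step 5: θ'=0.2548 (straight) → pose (-2.6059, -1.2447, 0.2548)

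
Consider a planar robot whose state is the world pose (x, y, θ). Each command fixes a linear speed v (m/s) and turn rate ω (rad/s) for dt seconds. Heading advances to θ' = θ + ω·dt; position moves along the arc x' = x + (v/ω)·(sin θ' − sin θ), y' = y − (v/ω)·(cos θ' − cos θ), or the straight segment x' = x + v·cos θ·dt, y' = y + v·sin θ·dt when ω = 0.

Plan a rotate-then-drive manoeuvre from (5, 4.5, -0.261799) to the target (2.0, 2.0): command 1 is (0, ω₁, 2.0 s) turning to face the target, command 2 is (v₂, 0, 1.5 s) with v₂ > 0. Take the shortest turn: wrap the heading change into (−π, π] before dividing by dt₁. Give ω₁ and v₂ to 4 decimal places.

ω₁ = -1.0925, v₂ = 2.6034

heading to target = atan2(2−4.5, 2−5) = -2.4469
Δθ = wrap(-2.4469 − -0.2618) = -2.1851; ω₁ = Δθ/dt₁ = -1.0925
distance = √((2−5)² + (2−4.5)²) = 3.9051; v₂ = distance/dt₂ = 2.6034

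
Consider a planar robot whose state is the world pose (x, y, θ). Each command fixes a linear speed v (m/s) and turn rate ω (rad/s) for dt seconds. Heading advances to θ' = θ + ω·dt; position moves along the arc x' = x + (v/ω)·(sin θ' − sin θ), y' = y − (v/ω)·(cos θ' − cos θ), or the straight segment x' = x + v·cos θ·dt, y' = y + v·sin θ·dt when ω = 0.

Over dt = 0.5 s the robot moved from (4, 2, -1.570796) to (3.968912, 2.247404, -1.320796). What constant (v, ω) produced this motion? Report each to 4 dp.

v = -0.5000, ω = 0.5000

Δθ = -1.320796 − -1.570796 = 0.250000
ω = Δθ/dt = 0.250000/0.5 = 0.5000
R = −Δy/(cos θ' − cos θ) = -1.0000
v = R·ω = -1.0000·0.5000 = -0.5000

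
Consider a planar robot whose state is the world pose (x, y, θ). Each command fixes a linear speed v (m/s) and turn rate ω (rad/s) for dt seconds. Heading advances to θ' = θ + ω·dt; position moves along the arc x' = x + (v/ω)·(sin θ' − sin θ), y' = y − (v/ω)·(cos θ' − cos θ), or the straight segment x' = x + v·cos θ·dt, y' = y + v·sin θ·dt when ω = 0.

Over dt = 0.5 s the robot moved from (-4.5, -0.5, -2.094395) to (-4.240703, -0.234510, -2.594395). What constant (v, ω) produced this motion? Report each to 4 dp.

v = -0.7500, ω = -1.0000

Δθ = -2.594395 − -2.094395 = -0.500000
ω = Δθ/dt = -0.500000/0.5 = -1.0000
R = −Δy/(cos θ' − cos θ) = 0.7500
v = R·ω = 0.7500·-1.0000 = -0.7500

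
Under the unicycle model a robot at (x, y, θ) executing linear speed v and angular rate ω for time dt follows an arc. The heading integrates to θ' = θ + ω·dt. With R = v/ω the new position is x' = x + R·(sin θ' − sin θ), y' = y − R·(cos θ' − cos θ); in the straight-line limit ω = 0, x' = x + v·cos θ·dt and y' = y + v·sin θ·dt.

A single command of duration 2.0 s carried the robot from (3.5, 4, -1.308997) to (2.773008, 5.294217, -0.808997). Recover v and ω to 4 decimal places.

v = -0.7500, ω = 0.2500

Δθ = -0.808997 − -1.308997 = 0.500000
ω = Δθ/dt = 0.500000/2.0 = 0.2500
R = −Δy/(cos θ' − cos θ) = -3.0000
v = R·ω = -3.0000·0.2500 = -0.7500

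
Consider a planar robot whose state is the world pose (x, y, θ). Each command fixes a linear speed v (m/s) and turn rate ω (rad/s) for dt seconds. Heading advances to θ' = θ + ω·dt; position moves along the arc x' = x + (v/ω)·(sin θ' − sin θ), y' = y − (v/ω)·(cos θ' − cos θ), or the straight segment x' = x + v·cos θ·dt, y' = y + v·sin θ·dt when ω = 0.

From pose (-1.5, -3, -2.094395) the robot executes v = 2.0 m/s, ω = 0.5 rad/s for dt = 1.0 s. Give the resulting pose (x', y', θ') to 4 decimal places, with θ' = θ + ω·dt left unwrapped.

(-2.0348, -4.9056, -1.5944)

θ' = -2.0944 + 0.5·1.0 = -1.5944
R = v/ω = 2.0/0.5 = 4.0000
x' = -1.5 + 4.0000·(sin -1.5944 − sin -2.0944) = -2.0348
y' = -3 − 4.0000·(cos -1.5944 − cos -2.0944) = -4.9056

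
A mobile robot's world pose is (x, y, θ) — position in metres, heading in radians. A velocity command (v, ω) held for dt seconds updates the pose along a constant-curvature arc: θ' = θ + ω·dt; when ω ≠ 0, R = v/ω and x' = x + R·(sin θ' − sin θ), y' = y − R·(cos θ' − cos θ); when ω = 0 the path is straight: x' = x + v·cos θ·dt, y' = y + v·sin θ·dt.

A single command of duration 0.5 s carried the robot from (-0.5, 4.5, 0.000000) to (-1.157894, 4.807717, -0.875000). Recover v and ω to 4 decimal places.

v = -1.5000, ω = -1.7500

Δθ = -0.875000 − 0.000000 = -0.875000
ω = Δθ/dt = -0.875000/0.5 = -1.7500
R = Δx/(sin θ' − sin θ) = 0.8571
v = R·ω = 0.8571·-1.7500 = -1.5000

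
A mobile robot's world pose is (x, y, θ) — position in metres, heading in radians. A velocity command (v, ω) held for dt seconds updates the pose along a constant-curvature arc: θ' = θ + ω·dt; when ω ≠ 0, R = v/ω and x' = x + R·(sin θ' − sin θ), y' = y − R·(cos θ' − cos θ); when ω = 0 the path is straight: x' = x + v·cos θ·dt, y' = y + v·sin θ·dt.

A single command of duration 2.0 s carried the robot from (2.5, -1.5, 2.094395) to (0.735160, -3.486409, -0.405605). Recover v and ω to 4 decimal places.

v = -1.7500, ω = -1.2500

Δθ = -0.405605 − 2.094395 = -2.500000
ω = Δθ/dt = -2.500000/2.0 = -1.2500
R = −Δy/(cos θ' − cos θ) = 1.4000
v = R·ω = 1.4000·-1.2500 = -1.7500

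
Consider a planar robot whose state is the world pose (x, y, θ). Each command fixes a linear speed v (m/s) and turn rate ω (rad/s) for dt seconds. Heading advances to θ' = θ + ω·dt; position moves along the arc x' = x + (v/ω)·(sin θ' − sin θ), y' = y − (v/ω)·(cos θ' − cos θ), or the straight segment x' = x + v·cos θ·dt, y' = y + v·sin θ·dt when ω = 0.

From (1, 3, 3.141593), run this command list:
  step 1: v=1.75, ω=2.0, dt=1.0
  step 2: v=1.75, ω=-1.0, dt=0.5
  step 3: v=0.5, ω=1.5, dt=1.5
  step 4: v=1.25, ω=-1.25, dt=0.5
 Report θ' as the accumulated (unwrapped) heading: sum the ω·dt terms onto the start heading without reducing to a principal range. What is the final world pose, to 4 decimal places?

step 1: θ'=5.1416 (R=0.8750) → pose (0.2044, 1.7609, 5.1416)
step 2: θ'=4.6416 (R=-1.7500) → pose (0.3587, 0.9088, 4.6416)
step 3: θ'=6.8916 (R=0.3333) → pose (0.8817, 0.6117, 6.8916)
step 4: θ'=6.2666 (R=-1.0000) → pose (1.4699, 0.7910, 6.2666)

(1.4699, 0.7910, 6.2666)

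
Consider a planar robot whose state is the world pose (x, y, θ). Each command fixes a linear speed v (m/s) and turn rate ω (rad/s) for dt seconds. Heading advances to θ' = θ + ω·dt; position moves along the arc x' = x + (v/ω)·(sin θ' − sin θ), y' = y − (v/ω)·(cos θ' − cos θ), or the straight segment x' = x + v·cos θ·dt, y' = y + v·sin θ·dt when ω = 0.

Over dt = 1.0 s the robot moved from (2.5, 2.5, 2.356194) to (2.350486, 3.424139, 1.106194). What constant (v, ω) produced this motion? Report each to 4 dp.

v = 1.0000, ω = -1.2500

Δθ = 1.106194 − 2.356194 = -1.250000
ω = Δθ/dt = -1.250000/1.0 = -1.2500
R = −Δy/(cos θ' − cos θ) = -0.8000
v = R·ω = -0.8000·-1.2500 = 1.0000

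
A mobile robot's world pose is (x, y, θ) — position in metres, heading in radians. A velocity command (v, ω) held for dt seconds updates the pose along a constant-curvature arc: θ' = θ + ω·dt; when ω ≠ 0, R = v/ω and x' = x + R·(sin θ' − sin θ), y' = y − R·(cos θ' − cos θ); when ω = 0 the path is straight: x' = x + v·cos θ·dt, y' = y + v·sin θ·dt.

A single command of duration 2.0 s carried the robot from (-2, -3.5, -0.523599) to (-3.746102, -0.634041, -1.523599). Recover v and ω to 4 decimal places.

v = -1.7500, ω = -0.5000

Δθ = -1.523599 − -0.523599 = -1.000000
ω = Δθ/dt = -1.000000/2.0 = -0.5000
R = −Δy/(cos θ' − cos θ) = 3.5000
v = R·ω = 3.5000·-0.5000 = -1.7500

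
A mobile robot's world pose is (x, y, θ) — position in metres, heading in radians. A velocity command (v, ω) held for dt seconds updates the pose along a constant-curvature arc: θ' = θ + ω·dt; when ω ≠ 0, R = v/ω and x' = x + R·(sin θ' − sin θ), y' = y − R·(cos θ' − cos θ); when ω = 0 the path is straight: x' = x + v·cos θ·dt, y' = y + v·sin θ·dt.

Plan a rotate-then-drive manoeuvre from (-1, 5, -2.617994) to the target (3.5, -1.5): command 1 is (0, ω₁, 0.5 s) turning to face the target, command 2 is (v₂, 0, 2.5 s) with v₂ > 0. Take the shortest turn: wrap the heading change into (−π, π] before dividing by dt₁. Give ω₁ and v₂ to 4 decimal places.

ω₁ = 3.3055, v₂ = 3.1623

heading to target = atan2(-1.5−5, 3.5−-1) = -0.9653
Δθ = wrap(-0.9653 − -2.6180) = 1.6527; ω₁ = Δθ/dt₁ = 3.3055
distance = √((3.5−-1)² + (-1.5−5)²) = 7.9057; v₂ = distance/dt₂ = 3.1623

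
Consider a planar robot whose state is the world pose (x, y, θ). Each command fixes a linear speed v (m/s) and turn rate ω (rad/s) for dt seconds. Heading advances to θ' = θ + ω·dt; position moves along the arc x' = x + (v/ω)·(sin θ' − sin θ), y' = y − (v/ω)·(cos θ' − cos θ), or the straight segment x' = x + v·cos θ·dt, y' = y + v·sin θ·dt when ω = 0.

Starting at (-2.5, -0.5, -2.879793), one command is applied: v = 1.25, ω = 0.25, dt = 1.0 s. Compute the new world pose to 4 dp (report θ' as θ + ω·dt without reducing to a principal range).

θ' = -2.8798 + 0.25·1.0 = -2.6298
R = v/ω = 1.25/0.25 = 5.0000
x' = -2.5 + 5.0000·(sin -2.6298 − sin -2.8798) = -3.6546
y' = -0.5 − 5.0000·(cos -2.6298 − cos -2.8798) = -0.9703

(-3.6546, -0.9703, -2.6298)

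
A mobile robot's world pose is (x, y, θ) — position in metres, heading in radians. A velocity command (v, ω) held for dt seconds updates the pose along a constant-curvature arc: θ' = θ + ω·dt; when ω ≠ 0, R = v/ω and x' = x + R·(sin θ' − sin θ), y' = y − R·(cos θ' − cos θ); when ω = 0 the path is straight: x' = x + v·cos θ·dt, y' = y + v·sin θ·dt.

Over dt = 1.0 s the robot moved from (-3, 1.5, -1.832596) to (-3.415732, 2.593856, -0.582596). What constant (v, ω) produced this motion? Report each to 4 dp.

v = -1.2500, ω = 1.2500

Δθ = -0.582596 − -1.832596 = 1.250000
ω = Δθ/dt = 1.250000/1.0 = 1.2500
R = −Δy/(cos θ' − cos θ) = -1.0000
v = R·ω = -1.0000·1.2500 = -1.2500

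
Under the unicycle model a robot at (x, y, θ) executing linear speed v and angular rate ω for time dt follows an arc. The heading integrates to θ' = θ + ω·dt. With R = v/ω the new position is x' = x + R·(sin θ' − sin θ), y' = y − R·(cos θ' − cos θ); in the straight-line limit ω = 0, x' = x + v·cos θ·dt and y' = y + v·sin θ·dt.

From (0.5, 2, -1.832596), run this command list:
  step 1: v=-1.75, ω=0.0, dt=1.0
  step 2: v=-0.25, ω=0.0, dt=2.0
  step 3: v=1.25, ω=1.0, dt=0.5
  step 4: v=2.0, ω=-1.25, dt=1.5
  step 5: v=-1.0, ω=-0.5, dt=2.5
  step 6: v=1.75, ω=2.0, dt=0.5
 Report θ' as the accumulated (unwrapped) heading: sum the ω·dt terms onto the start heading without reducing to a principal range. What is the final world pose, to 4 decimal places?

(0.6434, 0.7004, -3.4576)

step 1: θ'=-1.8326 (straight) → pose (0.9529, 3.6904, -1.8326)
step 2: θ'=-1.8326 (straight) → pose (1.0823, 4.1733, -1.8326)
step 3: θ'=-1.3326 (R=1.2500) → pose (1.0750, 3.5549, -1.3326)
step 4: θ'=-3.2076 (R=-1.6000) → pose (-0.5853, 1.5808, -3.2076)
step 5: θ'=-4.4576 (R=2.0000) → pose (1.2182, 0.0893, -4.4576)
step 6: θ'=-3.4576 (R=0.8750) → pose (0.6434, 0.7004, -3.4576)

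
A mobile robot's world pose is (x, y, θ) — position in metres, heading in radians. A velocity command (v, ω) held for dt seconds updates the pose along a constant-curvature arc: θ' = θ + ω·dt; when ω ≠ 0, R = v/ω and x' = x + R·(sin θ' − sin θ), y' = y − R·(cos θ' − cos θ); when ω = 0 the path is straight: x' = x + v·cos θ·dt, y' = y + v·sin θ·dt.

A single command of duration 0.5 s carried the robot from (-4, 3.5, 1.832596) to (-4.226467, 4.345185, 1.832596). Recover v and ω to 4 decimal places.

v = 1.7500, ω = 0.0000

Δθ = 1.832596 − 1.832596 = 0.000000
ω = Δθ/dt = 0.000000/0.5 = 0.0000
ω = 0 → v = (Δx·cos θ + Δy·sin θ)/dt = 1.7500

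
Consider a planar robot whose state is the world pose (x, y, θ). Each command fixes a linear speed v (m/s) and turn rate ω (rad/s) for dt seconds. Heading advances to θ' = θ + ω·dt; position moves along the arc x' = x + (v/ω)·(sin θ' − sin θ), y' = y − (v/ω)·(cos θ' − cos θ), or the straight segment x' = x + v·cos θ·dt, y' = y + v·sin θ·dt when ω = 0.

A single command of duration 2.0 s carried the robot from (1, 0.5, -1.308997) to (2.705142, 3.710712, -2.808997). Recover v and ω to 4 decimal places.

v = -2.0000, ω = -0.7500

Δθ = -2.808997 − -1.308997 = -1.500000
ω = Δθ/dt = -1.500000/2.0 = -0.7500
R = −Δy/(cos θ' − cos θ) = 2.6667
v = R·ω = 2.6667·-0.7500 = -2.0000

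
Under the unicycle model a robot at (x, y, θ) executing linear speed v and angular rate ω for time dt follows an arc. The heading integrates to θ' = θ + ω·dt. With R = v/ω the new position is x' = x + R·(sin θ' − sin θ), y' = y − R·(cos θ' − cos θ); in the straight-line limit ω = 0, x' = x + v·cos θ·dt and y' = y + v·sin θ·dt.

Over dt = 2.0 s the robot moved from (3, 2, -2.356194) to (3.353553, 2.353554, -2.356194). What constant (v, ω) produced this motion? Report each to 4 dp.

Δθ = -2.356194 − -2.356194 = 0.000000
ω = Δθ/dt = 0.000000/2.0 = 0.0000
ω = 0 → v = (Δx·cos θ + Δy·sin θ)/dt = -0.2500

v = -0.2500, ω = 0.0000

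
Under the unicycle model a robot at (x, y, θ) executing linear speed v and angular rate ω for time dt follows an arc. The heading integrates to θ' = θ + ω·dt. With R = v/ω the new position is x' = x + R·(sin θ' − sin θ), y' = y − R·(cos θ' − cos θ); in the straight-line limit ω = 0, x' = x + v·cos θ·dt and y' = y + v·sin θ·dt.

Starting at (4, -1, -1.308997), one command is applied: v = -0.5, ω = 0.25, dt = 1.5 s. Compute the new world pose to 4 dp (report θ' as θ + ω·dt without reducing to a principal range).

θ' = -1.3090 + 0.25·1.5 = -0.9340
R = v/ω = -0.5/0.25 = -2.0000
x' = 4 + -2.0000·(sin -0.9340 − sin -1.3090) = 3.6762
y' = -1 − -2.0000·(cos -0.9340 − cos -1.3090) = -0.3284

(3.6762, -0.3284, -0.9340)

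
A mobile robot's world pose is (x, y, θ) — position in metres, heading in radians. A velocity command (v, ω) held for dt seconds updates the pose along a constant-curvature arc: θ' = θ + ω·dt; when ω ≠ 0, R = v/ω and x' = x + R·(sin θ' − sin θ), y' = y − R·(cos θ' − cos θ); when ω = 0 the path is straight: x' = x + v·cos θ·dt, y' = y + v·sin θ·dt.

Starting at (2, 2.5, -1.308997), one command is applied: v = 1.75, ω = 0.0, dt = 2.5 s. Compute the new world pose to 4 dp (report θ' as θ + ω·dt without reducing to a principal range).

(3.1323, -1.7259, -1.3090)

θ' = -1.3090 + 0.0·2.5 = -1.3090
ω = 0 → straight: x' = 2 + 1.75·cos(-1.3090)·2.5 = 3.1323
y' = 2.5 + 1.75·sin(-1.3090)·2.5 = -1.7259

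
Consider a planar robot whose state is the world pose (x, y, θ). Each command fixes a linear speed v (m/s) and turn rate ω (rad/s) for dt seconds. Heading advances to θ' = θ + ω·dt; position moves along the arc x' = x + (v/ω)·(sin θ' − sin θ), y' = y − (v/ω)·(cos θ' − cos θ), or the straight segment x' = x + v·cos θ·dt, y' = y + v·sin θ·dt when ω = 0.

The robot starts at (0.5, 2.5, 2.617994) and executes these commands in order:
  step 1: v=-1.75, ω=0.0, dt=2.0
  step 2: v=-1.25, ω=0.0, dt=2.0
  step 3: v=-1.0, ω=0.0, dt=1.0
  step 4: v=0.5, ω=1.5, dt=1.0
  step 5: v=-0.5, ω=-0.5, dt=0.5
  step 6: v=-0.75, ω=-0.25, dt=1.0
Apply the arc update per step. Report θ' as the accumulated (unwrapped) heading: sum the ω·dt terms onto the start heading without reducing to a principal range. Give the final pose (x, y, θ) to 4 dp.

step 1: θ'=2.6180 (straight) → pose (3.5311, 0.7500, 2.6180)
step 2: θ'=2.6180 (straight) → pose (5.6962, -0.5000, 2.6180)
step 3: θ'=2.6180 (straight) → pose (6.5622, -1.0000, 2.6180)
step 4: θ'=4.1180 (R=0.3333) → pose (6.1193, -1.1020, 4.1180)
step 5: θ'=3.8680 (R=1.0000) → pose (6.2837, -0.9144, 3.8680)
step 6: θ'=3.6180 (R=3.0000) → pose (6.9005, -0.4912, 3.6180)

(6.9005, -0.4912, 3.6180)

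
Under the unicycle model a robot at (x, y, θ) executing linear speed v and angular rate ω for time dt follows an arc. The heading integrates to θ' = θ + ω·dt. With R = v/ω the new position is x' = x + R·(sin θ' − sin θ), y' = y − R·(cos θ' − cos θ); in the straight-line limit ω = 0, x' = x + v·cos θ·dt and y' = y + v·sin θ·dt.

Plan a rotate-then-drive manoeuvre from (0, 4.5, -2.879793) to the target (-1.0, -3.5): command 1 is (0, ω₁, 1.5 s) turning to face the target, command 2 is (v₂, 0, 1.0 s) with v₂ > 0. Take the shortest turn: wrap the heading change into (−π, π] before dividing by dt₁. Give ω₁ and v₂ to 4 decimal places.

ω₁ = 0.7898, v₂ = 8.0623

heading to target = atan2(-3.5−4.5, -1−0) = -1.6952
Δθ = wrap(-1.6952 − -2.8798) = 1.1846; ω₁ = Δθ/dt₁ = 0.7898
distance = √((-1−0)² + (-3.5−4.5)²) = 8.0623; v₂ = distance/dt₂ = 8.0623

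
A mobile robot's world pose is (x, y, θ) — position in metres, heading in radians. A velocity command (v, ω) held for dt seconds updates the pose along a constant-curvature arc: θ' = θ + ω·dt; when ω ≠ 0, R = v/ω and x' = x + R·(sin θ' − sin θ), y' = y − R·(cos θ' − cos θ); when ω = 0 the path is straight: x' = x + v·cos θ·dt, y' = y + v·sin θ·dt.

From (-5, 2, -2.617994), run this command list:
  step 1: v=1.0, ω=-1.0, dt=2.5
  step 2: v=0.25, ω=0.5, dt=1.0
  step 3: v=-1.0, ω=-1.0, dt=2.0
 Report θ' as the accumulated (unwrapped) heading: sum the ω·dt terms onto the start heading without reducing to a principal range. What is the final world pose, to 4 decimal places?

step 1: θ'=-5.1180 (R=-1.0000) → pose (-6.4189, 3.2606, -5.1180)
step 2: θ'=-4.6180 (R=0.5000) → pose (-6.3805, 3.5050, -4.6180)
step 3: θ'=-6.6180 (R=1.0000) → pose (-7.7047, 2.4663, -6.6180)

(-7.7047, 2.4663, -6.6180)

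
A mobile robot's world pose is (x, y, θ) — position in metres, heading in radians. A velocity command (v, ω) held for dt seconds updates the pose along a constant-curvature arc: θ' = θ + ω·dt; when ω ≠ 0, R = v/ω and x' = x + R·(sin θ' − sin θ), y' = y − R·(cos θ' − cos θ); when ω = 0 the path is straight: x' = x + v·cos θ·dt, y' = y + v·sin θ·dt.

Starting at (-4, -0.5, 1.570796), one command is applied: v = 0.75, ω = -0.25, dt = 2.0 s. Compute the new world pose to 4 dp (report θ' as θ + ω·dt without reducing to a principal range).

θ' = 1.5708 + -0.25·2.0 = 1.0708
R = v/ω = 0.75/-0.25 = -3.0000
x' = -4 + -3.0000·(sin 1.0708 − sin 1.5708) = -3.6327
y' = -0.5 − -3.0000·(cos 1.0708 − cos 1.5708) = 0.9383

(-3.6327, 0.9383, 1.0708)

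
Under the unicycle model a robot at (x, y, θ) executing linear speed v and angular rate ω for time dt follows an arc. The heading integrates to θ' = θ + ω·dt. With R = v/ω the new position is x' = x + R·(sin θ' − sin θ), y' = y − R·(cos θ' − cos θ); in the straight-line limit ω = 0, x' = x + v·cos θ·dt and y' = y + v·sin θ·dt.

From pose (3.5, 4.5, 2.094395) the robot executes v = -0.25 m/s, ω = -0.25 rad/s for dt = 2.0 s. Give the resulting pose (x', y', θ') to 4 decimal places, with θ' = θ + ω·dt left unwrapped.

(3.6337, 4.0236, 1.5944)

θ' = 2.0944 + -0.25·2.0 = 1.5944
R = v/ω = -0.25/-0.25 = 1.0000
x' = 3.5 + 1.0000·(sin 1.5944 − sin 2.0944) = 3.6337
y' = 4.5 − 1.0000·(cos 1.5944 − cos 2.0944) = 4.0236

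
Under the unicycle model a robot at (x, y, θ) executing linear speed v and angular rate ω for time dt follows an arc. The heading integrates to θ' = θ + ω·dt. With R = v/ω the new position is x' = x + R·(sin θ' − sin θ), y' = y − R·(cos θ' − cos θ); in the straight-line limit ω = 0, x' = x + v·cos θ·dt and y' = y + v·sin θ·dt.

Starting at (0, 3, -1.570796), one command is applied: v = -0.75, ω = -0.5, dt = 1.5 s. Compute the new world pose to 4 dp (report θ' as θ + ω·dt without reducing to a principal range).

(0.4025, 4.0225, -2.3208)

θ' = -1.5708 + -0.5·1.5 = -2.3208
R = v/ω = -0.75/-0.5 = 1.5000
x' = 0 + 1.5000·(sin -2.3208 − sin -1.5708) = 0.4025
y' = 3 − 1.5000·(cos -2.3208 − cos -1.5708) = 4.0225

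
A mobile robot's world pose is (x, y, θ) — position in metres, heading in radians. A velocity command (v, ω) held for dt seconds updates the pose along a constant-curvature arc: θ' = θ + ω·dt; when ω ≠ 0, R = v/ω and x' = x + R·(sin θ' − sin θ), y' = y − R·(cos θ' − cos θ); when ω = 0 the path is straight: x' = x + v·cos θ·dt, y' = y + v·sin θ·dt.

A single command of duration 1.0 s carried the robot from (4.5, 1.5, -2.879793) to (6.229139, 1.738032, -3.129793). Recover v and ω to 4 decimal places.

Δθ = -3.129793 − -2.879793 = -0.250000
ω = Δθ/dt = -0.250000/1.0 = -0.2500
R = Δx/(sin θ' − sin θ) = 7.0000
v = R·ω = 7.0000·-0.2500 = -1.7500

v = -1.7500, ω = -0.2500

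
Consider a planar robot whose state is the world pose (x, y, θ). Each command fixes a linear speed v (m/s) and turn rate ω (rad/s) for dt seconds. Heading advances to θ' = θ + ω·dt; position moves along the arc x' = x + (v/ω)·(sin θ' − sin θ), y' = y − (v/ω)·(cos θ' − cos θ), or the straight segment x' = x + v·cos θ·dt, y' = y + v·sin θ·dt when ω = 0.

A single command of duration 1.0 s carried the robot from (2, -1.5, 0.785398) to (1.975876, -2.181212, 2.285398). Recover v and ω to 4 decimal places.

Δθ = 2.285398 − 0.785398 = 1.500000
ω = Δθ/dt = 1.500000/1.0 = 1.5000
R = −Δy/(cos θ' − cos θ) = -0.5000
v = R·ω = -0.5000·1.5000 = -0.7500

v = -0.7500, ω = 1.5000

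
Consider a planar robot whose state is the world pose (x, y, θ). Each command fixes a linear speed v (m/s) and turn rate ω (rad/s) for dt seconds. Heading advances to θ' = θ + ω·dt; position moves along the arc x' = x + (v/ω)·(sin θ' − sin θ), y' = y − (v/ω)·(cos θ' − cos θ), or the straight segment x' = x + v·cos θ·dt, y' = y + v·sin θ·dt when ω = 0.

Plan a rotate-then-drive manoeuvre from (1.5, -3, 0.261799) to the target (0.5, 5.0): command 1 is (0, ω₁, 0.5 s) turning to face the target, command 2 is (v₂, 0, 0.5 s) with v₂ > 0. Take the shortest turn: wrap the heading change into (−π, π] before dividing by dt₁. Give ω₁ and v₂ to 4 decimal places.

heading to target = atan2(5−-3, 0.5−1.5) = 1.6952
Δθ = wrap(1.6952 − 0.2618) = 1.4334; ω₁ = Δθ/dt₁ = 2.8667
distance = √((0.5−1.5)² + (5−-3)²) = 8.0623; v₂ = distance/dt₂ = 16.1245

ω₁ = 2.8667, v₂ = 16.1245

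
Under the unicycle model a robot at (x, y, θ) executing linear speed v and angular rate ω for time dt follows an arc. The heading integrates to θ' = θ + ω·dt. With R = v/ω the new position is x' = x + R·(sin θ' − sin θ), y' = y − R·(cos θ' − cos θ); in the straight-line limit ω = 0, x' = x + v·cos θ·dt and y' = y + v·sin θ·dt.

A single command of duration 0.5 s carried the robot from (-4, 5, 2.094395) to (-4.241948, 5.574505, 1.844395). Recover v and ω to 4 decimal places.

v = 1.2500, ω = -0.5000

Δθ = 1.844395 − 2.094395 = -0.250000
ω = Δθ/dt = -0.250000/0.5 = -0.5000
R = −Δy/(cos θ' − cos θ) = -2.5000
v = R·ω = -2.5000·-0.5000 = 1.2500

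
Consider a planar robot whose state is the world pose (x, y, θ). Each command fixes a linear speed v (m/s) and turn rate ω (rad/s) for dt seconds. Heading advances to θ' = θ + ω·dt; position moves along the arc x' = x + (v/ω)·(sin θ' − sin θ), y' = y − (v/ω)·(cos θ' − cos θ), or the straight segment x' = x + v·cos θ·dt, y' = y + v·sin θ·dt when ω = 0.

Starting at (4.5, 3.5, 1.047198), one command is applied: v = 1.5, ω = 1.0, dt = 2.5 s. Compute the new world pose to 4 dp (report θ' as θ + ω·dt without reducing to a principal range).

θ' = 1.0472 + 1.0·2.5 = 3.5472
R = v/ω = 1.5/1.0 = 1.5000
x' = 4.5 + 1.5000·(sin 3.5472 − sin 1.0472) = 2.6091
y' = 3.5 − 1.5000·(cos 3.5472 − cos 1.0472) = 5.6283

(2.6091, 5.6283, 3.5472)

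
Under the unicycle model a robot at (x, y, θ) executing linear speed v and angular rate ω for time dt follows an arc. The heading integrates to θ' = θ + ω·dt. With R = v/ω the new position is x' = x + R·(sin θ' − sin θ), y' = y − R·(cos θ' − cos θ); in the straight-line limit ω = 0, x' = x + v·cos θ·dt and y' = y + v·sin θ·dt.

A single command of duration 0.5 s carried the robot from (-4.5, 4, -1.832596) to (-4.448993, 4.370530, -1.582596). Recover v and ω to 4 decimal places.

Δθ = -1.582596 − -1.832596 = 0.250000
ω = Δθ/dt = 0.250000/0.5 = 0.5000
R = −Δy/(cos θ' − cos θ) = -1.5000
v = R·ω = -1.5000·0.5000 = -0.7500

v = -0.7500, ω = 0.5000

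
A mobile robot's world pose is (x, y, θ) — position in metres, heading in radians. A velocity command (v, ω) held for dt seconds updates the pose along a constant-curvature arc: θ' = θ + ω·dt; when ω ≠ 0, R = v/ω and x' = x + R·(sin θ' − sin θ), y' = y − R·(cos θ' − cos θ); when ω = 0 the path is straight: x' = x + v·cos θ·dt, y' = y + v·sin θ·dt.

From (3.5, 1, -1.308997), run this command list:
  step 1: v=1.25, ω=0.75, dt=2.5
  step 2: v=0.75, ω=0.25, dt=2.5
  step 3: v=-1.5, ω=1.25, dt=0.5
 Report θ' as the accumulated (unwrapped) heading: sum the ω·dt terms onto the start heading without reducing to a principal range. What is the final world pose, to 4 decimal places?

(7.1315, 0.7084, 1.8160)

step 1: θ'=0.5660 (R=1.6667) → pose (6.0036, 0.0246, 0.5660)
step 2: θ'=1.1910 (R=3.0000) → pose (7.1811, 1.4446, 1.1910)
step 3: θ'=1.8160 (R=-1.2000) → pose (7.1315, 0.7084, 1.8160)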